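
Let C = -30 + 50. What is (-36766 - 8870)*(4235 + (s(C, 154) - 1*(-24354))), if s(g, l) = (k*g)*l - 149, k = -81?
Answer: 10087381440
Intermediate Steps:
C = 20
s(g, l) = -149 - 81*g*l (s(g, l) = (-81*g)*l - 149 = -81*g*l - 149 = -149 - 81*g*l)
(-36766 - 8870)*(4235 + (s(C, 154) - 1*(-24354))) = (-36766 - 8870)*(4235 + ((-149 - 81*20*154) - 1*(-24354))) = -45636*(4235 + ((-149 - 249480) + 24354)) = -45636*(4235 + (-249629 + 24354)) = -45636*(4235 - 225275) = -45636*(-221040) = 10087381440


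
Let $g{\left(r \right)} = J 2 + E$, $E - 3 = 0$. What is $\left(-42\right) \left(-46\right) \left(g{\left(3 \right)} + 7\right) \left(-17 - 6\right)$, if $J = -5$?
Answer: $0$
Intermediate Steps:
$E = 3$ ($E = 3 + 0 = 3$)
$g{\left(r \right)} = -7$ ($g{\left(r \right)} = \left(-5\right) 2 + 3 = -10 + 3 = -7$)
$\left(-42\right) \left(-46\right) \left(g{\left(3 \right)} + 7\right) \left(-17 - 6\right) = \left(-42\right) \left(-46\right) \left(-7 + 7\right) \left(-17 - 6\right) = 1932 \cdot 0 \left(-23\right) = 1932 \cdot 0 = 0$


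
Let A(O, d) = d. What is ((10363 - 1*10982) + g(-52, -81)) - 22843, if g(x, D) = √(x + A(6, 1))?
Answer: -23462 + I*√51 ≈ -23462.0 + 7.1414*I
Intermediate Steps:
g(x, D) = √(1 + x) (g(x, D) = √(x + 1) = √(1 + x))
((10363 - 1*10982) + g(-52, -81)) - 22843 = ((10363 - 1*10982) + √(1 - 52)) - 22843 = ((10363 - 10982) + √(-51)) - 22843 = (-619 + I*√51) - 22843 = -23462 + I*√51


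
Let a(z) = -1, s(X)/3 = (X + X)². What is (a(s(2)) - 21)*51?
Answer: -1122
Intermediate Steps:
s(X) = 12*X² (s(X) = 3*(X + X)² = 3*(2*X)² = 3*(4*X²) = 12*X²)
(a(s(2)) - 21)*51 = (-1 - 21)*51 = -22*51 = -1122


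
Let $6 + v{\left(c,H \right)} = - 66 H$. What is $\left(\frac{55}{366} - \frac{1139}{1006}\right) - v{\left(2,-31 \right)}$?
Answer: $- \frac{187870346}{92049} \approx -2041.0$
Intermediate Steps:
$v{\left(c,H \right)} = -6 - 66 H$
$\left(\frac{55}{366} - \frac{1139}{1006}\right) - v{\left(2,-31 \right)} = \left(\frac{55}{366} - \frac{1139}{1006}\right) - \left(-6 - -2046\right) = \left(55 \cdot \frac{1}{366} - \frac{1139}{1006}\right) - \left(-6 + 2046\right) = \left(\frac{55}{366} - \frac{1139}{1006}\right) - 2040 = - \frac{90386}{92049} - 2040 = - \frac{187870346}{92049}$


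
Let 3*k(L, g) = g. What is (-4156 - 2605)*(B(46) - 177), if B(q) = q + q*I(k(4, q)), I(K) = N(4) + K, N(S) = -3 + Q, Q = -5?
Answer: -4185059/3 ≈ -1.3950e+6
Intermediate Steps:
k(L, g) = g/3
N(S) = -8 (N(S) = -3 - 5 = -8)
I(K) = -8 + K
B(q) = q + q*(-8 + q/3)
(-4156 - 2605)*(B(46) - 177) = (-4156 - 2605)*((⅓)*46*(-21 + 46) - 177) = -6761*((⅓)*46*25 - 177) = -6761*(1150/3 - 177) = -6761*619/3 = -4185059/3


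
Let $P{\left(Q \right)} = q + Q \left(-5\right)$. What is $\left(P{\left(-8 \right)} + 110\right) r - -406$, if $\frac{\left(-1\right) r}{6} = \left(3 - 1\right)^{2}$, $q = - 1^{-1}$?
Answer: $-3170$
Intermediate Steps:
$q = -1$ ($q = \left(-1\right) 1 = -1$)
$r = -24$ ($r = - 6 \left(3 - 1\right)^{2} = - 6 \cdot 2^{2} = \left(-6\right) 4 = -24$)
$P{\left(Q \right)} = -1 - 5 Q$ ($P{\left(Q \right)} = -1 + Q \left(-5\right) = -1 - 5 Q$)
$\left(P{\left(-8 \right)} + 110\right) r - -406 = \left(\left(-1 - -40\right) + 110\right) \left(-24\right) - -406 = \left(\left(-1 + 40\right) + 110\right) \left(-24\right) + 406 = \left(39 + 110\right) \left(-24\right) + 406 = 149 \left(-24\right) + 406 = -3576 + 406 = -3170$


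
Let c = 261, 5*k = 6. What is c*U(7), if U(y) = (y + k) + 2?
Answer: 13311/5 ≈ 2662.2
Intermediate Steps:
k = 6/5 (k = (⅕)*6 = 6/5 ≈ 1.2000)
U(y) = 16/5 + y (U(y) = (y + 6/5) + 2 = (6/5 + y) + 2 = 16/5 + y)
c*U(7) = 261*(16/5 + 7) = 261*(51/5) = 13311/5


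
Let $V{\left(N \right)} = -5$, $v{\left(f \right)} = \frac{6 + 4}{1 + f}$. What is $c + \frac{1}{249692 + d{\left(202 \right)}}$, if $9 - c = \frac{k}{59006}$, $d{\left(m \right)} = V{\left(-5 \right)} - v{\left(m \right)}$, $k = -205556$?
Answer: $\frac{18668079324664}{1495402363853} \approx 12.484$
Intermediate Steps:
$v{\left(f \right)} = \frac{10}{1 + f}$
$d{\left(m \right)} = -5 - \frac{10}{1 + m}$
$c = \frac{368305}{29503}$ ($c = 9 - - \frac{205556}{59006} = 9 - \left(-205556\right) \frac{1}{59006} = 9 - - \frac{102778}{29503} = 9 + \frac{102778}{29503} = \frac{368305}{29503} \approx 12.484$)
$c + \frac{1}{249692 + d{\left(202 \right)}} = \frac{368305}{29503} + \frac{1}{249692 + \frac{5 \left(-3 - 202\right)}{1 + 202}} = \frac{368305}{29503} + \frac{1}{249692 + \frac{5 \left(-3 - 202\right)}{203}} = \frac{368305}{29503} + \frac{1}{249692 + 5 \cdot \frac{1}{203} \left(-205\right)} = \frac{368305}{29503} + \frac{1}{249692 - \frac{1025}{203}} = \frac{368305}{29503} + \frac{1}{\frac{50686451}{203}} = \frac{368305}{29503} + \frac{203}{50686451} = \frac{18668079324664}{1495402363853}$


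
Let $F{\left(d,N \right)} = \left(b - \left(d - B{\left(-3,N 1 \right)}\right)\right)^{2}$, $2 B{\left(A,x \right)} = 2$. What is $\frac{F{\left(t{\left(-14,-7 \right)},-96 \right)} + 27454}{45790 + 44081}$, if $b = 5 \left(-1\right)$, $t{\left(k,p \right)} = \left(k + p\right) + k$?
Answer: $\frac{28415}{89871} \approx 0.31618$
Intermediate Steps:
$t{\left(k,p \right)} = p + 2 k$
$B{\left(A,x \right)} = 1$ ($B{\left(A,x \right)} = \frac{1}{2} \cdot 2 = 1$)
$b = -5$
$F{\left(d,N \right)} = \left(-4 - d\right)^{2}$ ($F{\left(d,N \right)} = \left(-5 - \left(-1 + d\right)\right)^{2} = \left(-4 - d\right)^{2}$)
$\frac{F{\left(t{\left(-14,-7 \right)},-96 \right)} + 27454}{45790 + 44081} = \frac{\left(4 + \left(-7 + 2 \left(-14\right)\right)\right)^{2} + 27454}{45790 + 44081} = \frac{\left(4 - 35\right)^{2} + 27454}{89871} = \left(\left(4 - 35\right)^{2} + 27454\right) \frac{1}{89871} = \left(\left(-31\right)^{2} + 27454\right) \frac{1}{89871} = \left(961 + 27454\right) \frac{1}{89871} = 28415 \cdot \frac{1}{89871} = \frac{28415}{89871}$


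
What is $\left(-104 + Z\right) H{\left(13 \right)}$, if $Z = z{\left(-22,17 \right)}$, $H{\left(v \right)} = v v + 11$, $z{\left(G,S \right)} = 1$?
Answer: $-18540$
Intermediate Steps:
$H{\left(v \right)} = 11 + v^{2}$ ($H{\left(v \right)} = v^{2} + 11 = 11 + v^{2}$)
$Z = 1$
$\left(-104 + Z\right) H{\left(13 \right)} = \left(-104 + 1\right) \left(11 + 13^{2}\right) = - 103 \left(11 + 169\right) = \left(-103\right) 180 = -18540$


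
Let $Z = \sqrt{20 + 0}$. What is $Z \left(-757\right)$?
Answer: $- 1514 \sqrt{5} \approx -3385.4$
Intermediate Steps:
$Z = 2 \sqrt{5}$ ($Z = \sqrt{20} = 2 \sqrt{5} \approx 4.4721$)
$Z \left(-757\right) = 2 \sqrt{5} \left(-757\right) = - 1514 \sqrt{5}$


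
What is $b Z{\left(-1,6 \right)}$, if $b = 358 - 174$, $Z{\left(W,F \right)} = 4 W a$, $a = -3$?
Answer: $2208$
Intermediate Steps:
$Z{\left(W,F \right)} = - 12 W$ ($Z{\left(W,F \right)} = 4 W \left(-3\right) = - 12 W$)
$b = 184$
$b Z{\left(-1,6 \right)} = 184 \left(\left(-12\right) \left(-1\right)\right) = 184 \cdot 12 = 2208$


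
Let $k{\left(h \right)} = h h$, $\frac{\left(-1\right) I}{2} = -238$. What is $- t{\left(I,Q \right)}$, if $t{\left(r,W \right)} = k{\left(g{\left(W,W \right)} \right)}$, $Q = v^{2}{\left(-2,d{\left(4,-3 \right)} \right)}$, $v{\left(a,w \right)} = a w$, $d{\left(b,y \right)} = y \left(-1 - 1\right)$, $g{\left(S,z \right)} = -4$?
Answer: $-16$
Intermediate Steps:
$I = 476$ ($I = \left(-2\right) \left(-238\right) = 476$)
$d{\left(b,y \right)} = - 2 y$ ($d{\left(b,y \right)} = y \left(-2\right) = - 2 y$)
$k{\left(h \right)} = h^{2}$
$Q = 144$ ($Q = \left(- 2 \left(\left(-2\right) \left(-3\right)\right)\right)^{2} = \left(\left(-2\right) 6\right)^{2} = \left(-12\right)^{2} = 144$)
$t{\left(r,W \right)} = 16$ ($t{\left(r,W \right)} = \left(-4\right)^{2} = 16$)
$- t{\left(I,Q \right)} = \left(-1\right) 16 = -16$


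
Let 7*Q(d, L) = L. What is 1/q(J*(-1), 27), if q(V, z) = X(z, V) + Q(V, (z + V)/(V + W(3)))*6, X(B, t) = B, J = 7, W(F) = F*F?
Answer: 7/249 ≈ 0.028112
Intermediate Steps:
W(F) = F**2
Q(d, L) = L/7
q(V, z) = z + 6*(V + z)/(7*(9 + V)) (q(V, z) = z + (((z + V)/(V + 3**2))/7)*6 = z + (((V + z)/(V + 9))/7)*6 = z + (((V + z)/(9 + V))/7)*6 = z + ((V + z)/(7*(9 + V)))*6 = z + 6*(V + z)/(7*(9 + V)))
1/q(J*(-1), 27) = 1/((6*(7*(-1)) + 69*27 + 7*(7*(-1))*27)/(7*(9 + 7*(-1)))) = 1/((6*(-7) + 1863 + 7*(-7)*27)/(7*(9 - 7))) = 1/((1/7)*(-42 + 1863 - 1323)/2) = 1/((1/7)*(1/2)*498) = 1/(249/7) = 7/249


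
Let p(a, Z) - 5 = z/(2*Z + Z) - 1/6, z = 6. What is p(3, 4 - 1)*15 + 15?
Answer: 195/2 ≈ 97.500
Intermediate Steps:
p(a, Z) = 29/6 + 2/Z (p(a, Z) = 5 + (6/(2*Z + Z) - 1/6) = 5 + (6/((3*Z)) - 1*⅙) = 5 + (6*(1/(3*Z)) - ⅙) = 5 + (2/Z - ⅙) = 5 + (-⅙ + 2/Z) = 29/6 + 2/Z)
p(3, 4 - 1)*15 + 15 = (29/6 + 2/(4 - 1))*15 + 15 = (29/6 + 2/3)*15 + 15 = (29/6 + 2*(⅓))*15 + 15 = (29/6 + ⅔)*15 + 15 = (11/2)*15 + 15 = 165/2 + 15 = 195/2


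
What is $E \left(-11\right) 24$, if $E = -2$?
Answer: $528$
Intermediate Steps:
$E \left(-11\right) 24 = \left(-2\right) \left(-11\right) 24 = 22 \cdot 24 = 528$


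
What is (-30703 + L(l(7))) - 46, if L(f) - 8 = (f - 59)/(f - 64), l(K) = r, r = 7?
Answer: -1752185/57 ≈ -30740.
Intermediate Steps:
l(K) = 7
L(f) = 8 + (-59 + f)/(-64 + f) (L(f) = 8 + (f - 59)/(f - 64) = 8 + (-59 + f)/(-64 + f))
(-30703 + L(l(7))) - 46 = (-30703 + (-571 + 9*7)/(-64 + 7)) - 46 = (-30703 + (-571 + 63)/(-57)) - 46 = (-30703 - 1/57*(-508)) - 46 = (-30703 + 508/57) - 46 = -1749563/57 - 46 = -1752185/57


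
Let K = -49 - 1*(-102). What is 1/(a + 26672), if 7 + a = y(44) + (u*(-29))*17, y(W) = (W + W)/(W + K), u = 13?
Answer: 97/1964920 ≈ 4.9366e-5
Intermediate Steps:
K = 53 (K = -49 + 102 = 53)
y(W) = 2*W/(53 + W) (y(W) = (W + W)/(W + 53) = (2*W)/(53 + W) = 2*W/(53 + W))
a = -622264/97 (a = -7 + (2*44/(53 + 44) + (13*(-29))*17) = -7 + (2*44/97 - 377*17) = -7 + (2*44*(1/97) - 6409) = -7 + (88/97 - 6409) = -7 - 621585/97 = -622264/97 ≈ -6415.1)
1/(a + 26672) = 1/(-622264/97 + 26672) = 1/(1964920/97) = 97/1964920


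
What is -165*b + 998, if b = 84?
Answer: -12862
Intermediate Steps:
-165*b + 998 = -165*84 + 998 = -13860 + 998 = -12862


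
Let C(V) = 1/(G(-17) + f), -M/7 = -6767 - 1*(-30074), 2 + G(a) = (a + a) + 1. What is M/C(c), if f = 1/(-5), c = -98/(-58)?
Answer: 28714224/5 ≈ 5.7428e+6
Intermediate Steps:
G(a) = -1 + 2*a (G(a) = -2 + ((a + a) + 1) = -2 + (2*a + 1) = -2 + (1 + 2*a) = -1 + 2*a)
c = 49/29 (c = -98*(-1/58) = 49/29 ≈ 1.6897)
f = -⅕ ≈ -0.20000
M = -163149 (M = -7*(-6767 - 1*(-30074)) = -7*(-6767 + 30074) = -7*23307 = -163149)
C(V) = -5/176 (C(V) = 1/((-1 + 2*(-17)) - ⅕) = 1/((-1 - 34) - ⅕) = 1/(-35 - ⅕) = 1/(-176/5) = -5/176)
M/C(c) = -163149/(-5/176) = -163149*(-176/5) = 28714224/5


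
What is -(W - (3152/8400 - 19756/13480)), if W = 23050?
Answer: -8156628317/353850 ≈ -23051.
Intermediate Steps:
-(W - (3152/8400 - 19756/13480)) = -(23050 - (3152/8400 - 19756/13480)) = -(23050 - (3152*(1/8400) - 19756*1/13480)) = -(23050 - (197/525 - 4939/3370)) = -(23050 - 1*(-385817/353850)) = -(23050 + 385817/353850) = -1*8156628317/353850 = -8156628317/353850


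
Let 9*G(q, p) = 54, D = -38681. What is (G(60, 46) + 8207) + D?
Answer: -30468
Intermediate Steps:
G(q, p) = 6 (G(q, p) = (1/9)*54 = 6)
(G(60, 46) + 8207) + D = (6 + 8207) - 38681 = 8213 - 38681 = -30468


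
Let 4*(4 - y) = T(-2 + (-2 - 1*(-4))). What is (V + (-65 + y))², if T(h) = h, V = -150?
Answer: 44521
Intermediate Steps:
y = 4 (y = 4 - (-2 + (-2 - 1*(-4)))/4 = 4 - (-2 + (-2 + 4))/4 = 4 - (-2 + 2)/4 = 4 - ¼*0 = 4 + 0 = 4)
(V + (-65 + y))² = (-150 + (-65 + 4))² = (-150 - 61)² = (-211)² = 44521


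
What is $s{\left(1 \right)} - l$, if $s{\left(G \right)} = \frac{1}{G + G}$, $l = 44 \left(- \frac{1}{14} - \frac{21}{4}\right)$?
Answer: $\frac{3285}{14} \approx 234.64$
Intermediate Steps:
$l = - \frac{1639}{7}$ ($l = 44 \left(\left(-1\right) \frac{1}{14} - \frac{21}{4}\right) = 44 \left(- \frac{1}{14} - \frac{21}{4}\right) = 44 \left(- \frac{149}{28}\right) = - \frac{1639}{7} \approx -234.14$)
$s{\left(G \right)} = \frac{1}{2 G}$
$s{\left(1 \right)} - l = \frac{1}{2 \cdot 1} - - \frac{1639}{7} = \frac{1}{2} \cdot 1 + \frac{1639}{7} = \frac{1}{2} + \frac{1639}{7} = \frac{3285}{14}$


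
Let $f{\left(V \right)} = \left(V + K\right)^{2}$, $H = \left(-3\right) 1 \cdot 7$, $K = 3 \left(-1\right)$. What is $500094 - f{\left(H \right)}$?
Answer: $499518$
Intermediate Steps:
$K = -3$
$H = -21$ ($H = \left(-3\right) 7 = -21$)
$f{\left(V \right)} = \left(-3 + V\right)^{2}$ ($f{\left(V \right)} = \left(V - 3\right)^{2} = \left(-3 + V\right)^{2}$)
$500094 - f{\left(H \right)} = 500094 - \left(-3 - 21\right)^{2} = 500094 - \left(-24\right)^{2} = 500094 - 576 = 499518$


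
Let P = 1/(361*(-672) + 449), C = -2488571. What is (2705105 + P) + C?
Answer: 52432192361/242143 ≈ 2.1653e+5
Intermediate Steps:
P = -1/242143 (P = 1/(-242592 + 449) = 1/(-242143) = -1/242143 ≈ -4.1298e-6)
(2705105 + P) + C = (2705105 - 1/242143) - 2488571 = 655022240014/242143 - 2488571 = 52432192361/242143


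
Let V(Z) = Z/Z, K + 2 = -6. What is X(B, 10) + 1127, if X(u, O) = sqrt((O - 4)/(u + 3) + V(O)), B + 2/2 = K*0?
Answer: 1129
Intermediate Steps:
K = -8 (K = -2 - 6 = -8)
B = -1 (B = -1 - 8*0 = -1 + 0 = -1)
V(Z) = 1
X(u, O) = sqrt(1 + (-4 + O)/(3 + u)) (X(u, O) = sqrt((O - 4)/(u + 3) + 1) = sqrt((-4 + O)/(3 + u) + 1) = sqrt(1 + (-4 + O)/(3 + u)))
X(B, 10) + 1127 = sqrt((-1 + 10 - 1)/(3 - 1)) + 1127 = sqrt(8/2) + 1127 = sqrt((1/2)*8) + 1127 = sqrt(4) + 1127 = 2 + 1127 = 1129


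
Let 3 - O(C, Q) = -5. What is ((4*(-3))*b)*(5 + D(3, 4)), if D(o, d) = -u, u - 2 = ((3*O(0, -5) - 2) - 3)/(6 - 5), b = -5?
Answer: -960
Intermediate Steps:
O(C, Q) = 8 (O(C, Q) = 3 - 1*(-5) = 3 + 5 = 8)
u = 21 (u = 2 + ((3*8 - 2) - 3)/(6 - 5) = 2 + ((24 - 2) - 3)/1 = 2 + (22 - 3)*1 = 2 + 19*1 = 2 + 19 = 21)
D(o, d) = -21 (D(o, d) = -1*21 = -21)
((4*(-3))*b)*(5 + D(3, 4)) = ((4*(-3))*(-5))*(5 - 21) = -12*(-5)*(-16) = 60*(-16) = -960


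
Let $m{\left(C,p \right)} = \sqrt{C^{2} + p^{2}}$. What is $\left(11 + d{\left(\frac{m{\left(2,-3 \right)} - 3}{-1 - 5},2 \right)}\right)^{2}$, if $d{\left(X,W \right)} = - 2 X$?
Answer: $\frac{\left(30 + \sqrt{13}\right)^{2}}{9} \approx 125.48$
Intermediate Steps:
$\left(11 + d{\left(\frac{m{\left(2,-3 \right)} - 3}{-1 - 5},2 \right)}\right)^{2} = \left(11 - 2 \frac{\sqrt{2^{2} + \left(-3\right)^{2}} - 3}{-1 - 5}\right)^{2} = \left(11 - 2 \frac{\sqrt{4 + 9} - 3}{-6}\right)^{2} = \left(11 - 2 \left(\sqrt{13} - 3\right) \left(- \frac{1}{6}\right)\right)^{2} = \left(11 - 2 \left(-3 + \sqrt{13}\right) \left(- \frac{1}{6}\right)\right)^{2} = \left(11 - 2 \left(\frac{1}{2} - \frac{\sqrt{13}}{6}\right)\right)^{2} = \left(11 - \left(1 - \frac{\sqrt{13}}{3}\right)\right)^{2} = \left(10 + \frac{\sqrt{13}}{3}\right)^{2}$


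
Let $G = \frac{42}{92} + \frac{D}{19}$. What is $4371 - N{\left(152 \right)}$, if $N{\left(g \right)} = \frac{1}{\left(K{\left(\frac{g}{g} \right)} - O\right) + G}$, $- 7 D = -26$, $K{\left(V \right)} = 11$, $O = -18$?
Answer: $\frac{792941363}{181411} \approx 4371.0$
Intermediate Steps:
$D = \frac{26}{7}$ ($D = \left(- \frac{1}{7}\right) \left(-26\right) = \frac{26}{7} \approx 3.7143$)
$G = \frac{3989}{6118}$ ($G = \frac{42}{92} + \frac{26}{7 \cdot 19} = 42 \cdot \frac{1}{92} + \frac{26}{7} \cdot \frac{1}{19} = \frac{21}{46} + \frac{26}{133} = \frac{3989}{6118} \approx 0.65201$)
$N{\left(g \right)} = \frac{6118}{181411}$ ($N{\left(g \right)} = \frac{1}{\left(11 - -18\right) + \frac{3989}{6118}} = \frac{1}{\left(11 + 18\right) + \frac{3989}{6118}} = \frac{1}{29 + \frac{3989}{6118}} = \frac{1}{\frac{181411}{6118}} = \frac{6118}{181411}$)
$4371 - N{\left(152 \right)} = 4371 - \frac{6118}{181411} = \frac{792941363}{181411}$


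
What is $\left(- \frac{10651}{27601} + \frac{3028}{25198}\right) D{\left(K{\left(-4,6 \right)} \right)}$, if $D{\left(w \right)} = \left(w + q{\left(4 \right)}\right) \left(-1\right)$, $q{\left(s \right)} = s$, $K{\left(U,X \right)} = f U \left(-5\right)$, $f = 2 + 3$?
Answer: $\frac{9610019640}{347744999} \approx 27.635$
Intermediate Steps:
$f = 5$
$K{\left(U,X \right)} = - 25 U$ ($K{\left(U,X \right)} = 5 U \left(-5\right) = - 25 U$)
$D{\left(w \right)} = -4 - w$ ($D{\left(w \right)} = \left(w + 4\right) \left(-1\right) = \left(4 + w\right) \left(-1\right) = -4 - w$)
$\left(- \frac{10651}{27601} + \frac{3028}{25198}\right) D{\left(K{\left(-4,6 \right)} \right)} = \left(- \frac{10651}{27601} + \frac{3028}{25198}\right) \left(-4 - \left(-25\right) \left(-4\right)\right) = \left(\left(-10651\right) \frac{1}{27601} + 3028 \cdot \frac{1}{25198}\right) \left(-4 - 100\right) = \left(- \frac{10651}{27601} + \frac{1514}{12599}\right) \left(-4 - 100\right) = \left(- \frac{92404035}{347744999}\right) \left(-104\right) = \frac{9610019640}{347744999}$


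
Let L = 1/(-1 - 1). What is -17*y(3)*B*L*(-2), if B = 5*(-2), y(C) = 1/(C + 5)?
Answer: 85/4 ≈ 21.250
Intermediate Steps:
y(C) = 1/(5 + C)
B = -10
L = -1/2 (L = 1/(-2) = -1/2 ≈ -0.50000)
-17*y(3)*B*L*(-2) = -17*-10/(5 + 3)*(-1)/2*(-2) = -17*-10/8*(-1)/2*(-2) = -17*(1/8)*(-10)*(-1)/2*(-2) = -(-85)*(-1)/(4*2)*(-2) = -17*5/8*(-2) = -85/8*(-2) = 85/4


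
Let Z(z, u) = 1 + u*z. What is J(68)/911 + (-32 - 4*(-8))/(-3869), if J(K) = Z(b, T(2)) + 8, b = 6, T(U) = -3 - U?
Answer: -21/911 ≈ -0.023052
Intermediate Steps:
J(K) = -21 (J(K) = (1 + (-3 - 1*2)*6) + 8 = (1 + (-3 - 2)*6) + 8 = (1 - 5*6) + 8 = (1 - 30) + 8 = -29 + 8 = -21)
J(68)/911 + (-32 - 4*(-8))/(-3869) = -21/911 + (-32 - 4*(-8))/(-3869) = -21*1/911 + (-32 + 32)*(-1/3869) = -21/911 + 0*(-1/3869) = -21/911 + 0 = -21/911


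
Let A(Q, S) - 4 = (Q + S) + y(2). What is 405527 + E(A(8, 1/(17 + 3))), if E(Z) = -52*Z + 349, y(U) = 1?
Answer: 2025987/5 ≈ 4.0520e+5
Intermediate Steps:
A(Q, S) = 5 + Q + S (A(Q, S) = 4 + ((Q + S) + 1) = 4 + (1 + Q + S) = 5 + Q + S)
E(Z) = 349 - 52*Z
405527 + E(A(8, 1/(17 + 3))) = 405527 + (349 - 52*(5 + 8 + 1/(17 + 3))) = 405527 + (349 - 52*(5 + 8 + 1/20)) = 405527 + (349 - 52*261/20) = 405527 + (349 - 3393/5) = 405527 - 1648/5 = 2025987/5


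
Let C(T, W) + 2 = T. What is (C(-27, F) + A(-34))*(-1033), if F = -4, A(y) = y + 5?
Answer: 59914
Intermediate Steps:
A(y) = 5 + y
C(T, W) = -2 + T
(C(-27, F) + A(-34))*(-1033) = ((-2 - 27) + (5 - 34))*(-1033) = (-29 - 29)*(-1033) = -58*(-1033) = 59914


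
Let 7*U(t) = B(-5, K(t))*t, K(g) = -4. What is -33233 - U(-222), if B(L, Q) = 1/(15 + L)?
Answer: -1163044/35 ≈ -33230.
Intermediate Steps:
U(t) = t/70 (U(t) = (t/(15 - 5))/7 = (t/10)/7 = t/70)
-33233 - U(-222) = -33233 - (-222)/70 = -33233 - 1*(-111/35) = -33233 + 111/35 = -1163044/35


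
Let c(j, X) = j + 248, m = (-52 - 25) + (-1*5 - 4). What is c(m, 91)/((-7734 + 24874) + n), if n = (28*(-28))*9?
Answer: 81/5042 ≈ 0.016065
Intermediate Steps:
n = -7056 (n = -784*9 = -7056)
m = -86 (m = -77 + (-5 - 4) = -77 - 9 = -86)
c(j, X) = 248 + j
c(m, 91)/((-7734 + 24874) + n) = (248 - 86)/((-7734 + 24874) - 7056) = 162/(17140 - 7056) = 162/10084 = 162*(1/10084) = 81/5042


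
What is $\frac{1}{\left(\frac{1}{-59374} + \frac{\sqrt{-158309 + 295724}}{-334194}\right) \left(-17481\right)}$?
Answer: $- \frac{1879598235263}{2399740689840083} + \frac{1001806725619 \sqrt{137415}}{7199222069520249} \approx 0.050801$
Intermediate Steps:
$\frac{1}{\left(\frac{1}{-59374} + \frac{\sqrt{-158309 + 295724}}{-334194}\right) \left(-17481\right)} = \frac{1}{- \frac{1}{59374} + \sqrt{137415} \left(- \frac{1}{334194}\right)} \left(- \frac{1}{17481}\right) = \frac{1}{- \frac{1}{59374} - \frac{\sqrt{137415}}{334194}} \left(- \frac{1}{17481}\right) = - \frac{1}{17481 \left(- \frac{1}{59374} - \frac{\sqrt{137415}}{334194}\right)}$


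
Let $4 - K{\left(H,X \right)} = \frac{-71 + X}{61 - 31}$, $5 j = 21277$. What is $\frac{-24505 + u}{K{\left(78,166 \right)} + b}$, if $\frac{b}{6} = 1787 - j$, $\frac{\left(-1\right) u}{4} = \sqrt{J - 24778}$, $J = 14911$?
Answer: $\frac{735150}{444287} + \frac{120 i \sqrt{9867}}{444287} \approx 1.6547 + 0.026829 i$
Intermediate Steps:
$j = \frac{21277}{5}$ ($j = \frac{1}{5} \cdot 21277 = \frac{21277}{5} \approx 4255.4$)
$K{\left(H,X \right)} = \frac{191}{30} - \frac{X}{30}$ ($K{\left(H,X \right)} = 4 - \frac{-71 + X}{61 - 31} = 4 - \frac{-71 + X}{30} = 4 - \left(-71 + X\right) \frac{1}{30} = 4 - \left(- \frac{71}{30} + \frac{X}{30}\right) = \frac{191}{30} - \frac{X}{30}$)
$u = - 4 i \sqrt{9867}$ ($u = - 4 \sqrt{14911 - 24778} = - 4 \sqrt{-9867} = - 4 i \sqrt{9867} \approx - 397.33 i$)
$b = - \frac{74052}{5}$ ($b = 6 \left(1787 - \frac{21277}{5}\right) = 6 \left(- \frac{12342}{5}\right) = - \frac{74052}{5} \approx -14810.0$)
$\frac{-24505 + u}{K{\left(78,166 \right)} + b} = \frac{-24505 - 4 i \sqrt{9867}}{\left(\frac{191}{30} - \frac{83}{15}\right) - \frac{74052}{5}} = \frac{-24505 - 4 i \sqrt{9867}}{\frac{5}{6} - \frac{74052}{5}} = \frac{-24505 - 4 i \sqrt{9867}}{- \frac{444287}{30}} = \left(-24505 - 4 i \sqrt{9867}\right) \left(- \frac{30}{444287}\right) = \frac{735150}{444287} + \frac{120 i \sqrt{9867}}{444287}$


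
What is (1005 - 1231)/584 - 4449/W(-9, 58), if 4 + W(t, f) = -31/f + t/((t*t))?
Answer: 677860351/708100 ≈ 957.29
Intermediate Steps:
W(t, f) = -4 + 1/t - 31/f (W(t, f) = -4 + (-31/f + t/((t*t))) = -4 + (-31/f + t/(t**2)) = -4 + (-31/f + t/t**2) = -4 + (-31/f + 1/t) = -4 + (1/t - 31/f) = -4 + 1/t - 31/f)
(1005 - 1231)/584 - 4449/W(-9, 58) = (1005 - 1231)/584 - 4449/(-4 + 1/(-9) - 31/58) = -226*1/584 - 4449/(-4 - 1/9 - 31*1/58) = -113/292 - 4449/(-4 - 1/9 - 31/58) = -113/292 - 4449/(-2425/522) = -113/292 - 4449*(-522/2425) = -113/292 + 2322378/2425 = 677860351/708100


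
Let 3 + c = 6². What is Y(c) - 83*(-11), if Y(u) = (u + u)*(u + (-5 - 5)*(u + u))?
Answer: -40469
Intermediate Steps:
c = 33 (c = -3 + 6² = -3 + 36 = 33)
Y(u) = -38*u² (Y(u) = (2*u)*(u - 20*u) = (2*u)*(-19*u) = -38*u²)
Y(c) - 83*(-11) = -38*33² - 83*(-11) = -38*1089 + 913 = -41382 + 913 = -40469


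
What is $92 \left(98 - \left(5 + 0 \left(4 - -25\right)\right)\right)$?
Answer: $8556$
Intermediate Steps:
$92 \left(98 - \left(5 + 0 \left(4 - -25\right)\right)\right) = 92 \left(98 - \left(5 + 0 \left(4 + 25\right)\right)\right) = 92 \left(98 + \left(-5 + 0 \cdot 29\right)\right) = 92 \left(98 + \left(-5 + 0\right)\right) = 92 \left(98 - 5\right) = 92 \cdot 93 = 8556$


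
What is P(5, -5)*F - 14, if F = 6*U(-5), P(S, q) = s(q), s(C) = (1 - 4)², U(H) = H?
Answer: -284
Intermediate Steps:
s(C) = 9 (s(C) = (-3)² = 9)
P(S, q) = 9
F = -30 (F = 6*(-5) = -30)
P(5, -5)*F - 14 = 9*(-30) - 14 = -270 - 14 = -284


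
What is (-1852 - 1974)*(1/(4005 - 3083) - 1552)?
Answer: 2737393959/461 ≈ 5.9379e+6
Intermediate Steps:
(-1852 - 1974)*(1/(4005 - 3083) - 1552) = -3826*(1/922 - 1552) = -3826*(-1430943/922) = 2737393959/461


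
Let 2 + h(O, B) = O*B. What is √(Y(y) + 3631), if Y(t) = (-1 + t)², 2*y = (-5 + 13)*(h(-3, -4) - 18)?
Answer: 4*√295 ≈ 68.702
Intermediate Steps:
h(O, B) = -2 + B*O (h(O, B) = -2 + O*B = -2 + B*O)
y = -32 (y = ((-5 + 13)*((-2 - 4*(-3)) - 18))/2 = (8*((-2 + 12) - 18))/2 = (8*(10 - 18))/2 = (8*(-8))/2 = (½)*(-64) = -32)
√(Y(y) + 3631) = √((-1 - 32)² + 3631) = √((-33)² + 3631) = √(1089 + 3631) = √4720 = 4*√295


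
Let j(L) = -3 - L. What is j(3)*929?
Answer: -5574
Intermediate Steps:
j(3)*929 = (-3 - 1*3)*929 = (-3 - 3)*929 = -6*929 = -5574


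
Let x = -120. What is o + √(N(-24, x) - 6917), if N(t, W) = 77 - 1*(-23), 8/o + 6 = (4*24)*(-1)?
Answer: -4/51 + I*√6817 ≈ -0.078431 + 82.565*I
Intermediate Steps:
o = -4/51 (o = 8/(-6 + (4*24)*(-1)) = 8/(-6 + 96*(-1)) = 8/(-6 - 96) = 8/(-102) = 8*(-1/102) = -4/51 ≈ -0.078431)
N(t, W) = 100 (N(t, W) = 77 + 23 = 100)
o + √(N(-24, x) - 6917) = -4/51 + √(100 - 6917) = -4/51 + √(-6817) = -4/51 + I*√6817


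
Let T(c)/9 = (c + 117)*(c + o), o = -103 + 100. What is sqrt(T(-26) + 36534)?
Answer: sqrt(12783) ≈ 113.06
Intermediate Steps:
o = -3
T(c) = 9*(-3 + c)*(117 + c) (T(c) = 9*((c + 117)*(c - 3)) = 9*((117 + c)*(-3 + c)) = 9*((-3 + c)*(117 + c)) = 9*(-3 + c)*(117 + c))
sqrt(T(-26) + 36534) = sqrt((-3159 + 9*(-26)**2 + 1026*(-26)) + 36534) = sqrt((-3159 + 9*676 - 26676) + 36534) = sqrt((-3159 + 6084 - 26676) + 36534) = sqrt(-23751 + 36534) = sqrt(12783)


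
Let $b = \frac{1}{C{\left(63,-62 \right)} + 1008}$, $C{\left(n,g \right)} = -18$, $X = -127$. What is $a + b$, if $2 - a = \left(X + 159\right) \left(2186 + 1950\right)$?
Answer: $- \frac{131026499}{990} \approx -1.3235 \cdot 10^{5}$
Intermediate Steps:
$b = \frac{1}{990}$ ($b = \frac{1}{-18 + 1008} = \frac{1}{990} \approx 0.0010101$)
$a = -132350$ ($a = 2 - \left(-127 + 159\right) \left(2186 + 1950\right) = 2 - 32 \cdot 4136 = 2 - 132352 = -132350$)
$a + b = -132350 + \frac{1}{990} = - \frac{131026499}{990}$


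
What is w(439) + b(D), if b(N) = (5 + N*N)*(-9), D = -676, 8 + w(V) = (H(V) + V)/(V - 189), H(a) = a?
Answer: -514104186/125 ≈ -4.1128e+6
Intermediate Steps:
w(V) = -8 + 2*V/(-189 + V) (w(V) = -8 + (V + V)/(V - 189) = -8 + (2*V)/(-189 + V) = -8 + 2*V/(-189 + V))
b(N) = -45 - 9*N² (b(N) = (5 + N²)*(-9) = -45 - 9*N²)
w(439) + b(D) = 6*(252 - 1*439)/(-189 + 439) + (-45 - 9*(-676)²) = 6*(252 - 439)/250 + (-45 - 9*456976) = 6*(1/250)*(-187) + (-45 - 4112784) = -561/125 - 4112829 = -514104186/125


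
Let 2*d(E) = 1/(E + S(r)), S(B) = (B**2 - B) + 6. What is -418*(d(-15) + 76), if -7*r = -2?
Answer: -1301557/41 ≈ -31745.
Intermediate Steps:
r = 2/7 (r = -1/7*(-2) = 2/7 ≈ 0.28571)
S(B) = 6 + B**2 - B
d(E) = 1/(2*(284/49 + E)) (d(E) = 1/(2*(E + (6 + (2/7)**2 - 1*2/7))) = 1/(2*(E + (6 + 4/49 - 2/7))) = 1/(2*(E + 284/49)) = 1/(2*(284/49 + E)))
-418*(d(-15) + 76) = -418*(49/(2*(284 + 49*(-15))) + 76) = -418*(49/(2*(284 - 735)) + 76) = -418*((49/2)/(-451) + 76) = -418*((49/2)*(-1/451) + 76) = -418*(-49/902 + 76) = -418*68503/902 = -1301557/41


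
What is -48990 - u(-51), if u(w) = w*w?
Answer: -51591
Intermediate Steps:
u(w) = w**2
-48990 - u(-51) = -48990 - 1*(-51)**2 = -48990 - 1*2601 = -48990 - 2601 = -51591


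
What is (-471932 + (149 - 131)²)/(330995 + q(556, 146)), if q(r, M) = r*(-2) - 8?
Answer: -471608/329875 ≈ -1.4297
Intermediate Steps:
q(r, M) = -8 - 2*r (q(r, M) = -2*r - 8 = -8 - 2*r)
(-471932 + (149 - 131)²)/(330995 + q(556, 146)) = (-471932 + (149 - 131)²)/(330995 + (-8 - 2*556)) = (-471932 + 18²)/(330995 + (-8 - 1112)) = (-471932 + 324)/(330995 - 1120) = -471608/329875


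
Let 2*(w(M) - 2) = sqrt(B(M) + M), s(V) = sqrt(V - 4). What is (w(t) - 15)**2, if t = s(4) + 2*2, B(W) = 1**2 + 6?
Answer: (26 - sqrt(11))**2/4 ≈ 128.63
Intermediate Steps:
s(V) = sqrt(-4 + V)
B(W) = 7 (B(W) = 1 + 6 = 7)
t = 4 (t = sqrt(-4 + 4) + 2*2 = sqrt(0) + 4 = 0 + 4 = 4)
w(M) = 2 + sqrt(7 + M)/2
(w(t) - 15)**2 = ((2 + sqrt(7 + 4)/2) - 15)**2 = ((2 + sqrt(11)/2) - 15)**2 = (-13 + sqrt(11)/2)**2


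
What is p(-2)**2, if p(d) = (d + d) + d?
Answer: 36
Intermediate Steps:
p(d) = 3*d (p(d) = 2*d + d = 3*d)
p(-2)**2 = (3*(-2))**2 = (-6)**2 = 36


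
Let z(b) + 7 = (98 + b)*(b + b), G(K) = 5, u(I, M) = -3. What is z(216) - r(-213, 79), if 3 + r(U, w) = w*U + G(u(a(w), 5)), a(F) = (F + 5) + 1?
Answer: 152466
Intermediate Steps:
a(F) = 6 + F (a(F) = (5 + F) + 1 = 6 + F)
r(U, w) = 2 + U*w (r(U, w) = -3 + (w*U + 5) = -3 + (U*w + 5) = -3 + (5 + U*w) = 2 + U*w)
z(b) = -7 + 2*b*(98 + b) (z(b) = -7 + (98 + b)*(b + b) = -7 + (98 + b)*(2*b) = -7 + 2*b*(98 + b))
z(216) - r(-213, 79) = (-7 + 2*216**2 + 196*216) - (2 - 213*79) = (-7 + 2*46656 + 42336) - (2 - 16827) = (-7 + 93312 + 42336) - 1*(-16825) = 135641 + 16825 = 152466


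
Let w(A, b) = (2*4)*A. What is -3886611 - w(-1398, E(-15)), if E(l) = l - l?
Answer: -3875427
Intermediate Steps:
E(l) = 0
w(A, b) = 8*A
-3886611 - w(-1398, E(-15)) = -3886611 - 8*(-1398) = -3886611 - 1*(-11184) = -3886611 + 11184 = -3875427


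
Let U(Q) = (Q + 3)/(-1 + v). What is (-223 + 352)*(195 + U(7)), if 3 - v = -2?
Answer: 50955/2 ≈ 25478.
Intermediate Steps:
v = 5 (v = 3 - 1*(-2) = 3 + 2 = 5)
U(Q) = 3/4 + Q/4 (U(Q) = (Q + 3)/(-1 + 5) = (3 + Q)/4 = (3 + Q)*(1/4) = 3/4 + Q/4)
(-223 + 352)*(195 + U(7)) = (-223 + 352)*(195 + (3/4 + (1/4)*7)) = 129*(195 + (3/4 + 7/4)) = 129*(195 + 5/2) = 129*(395/2) = 50955/2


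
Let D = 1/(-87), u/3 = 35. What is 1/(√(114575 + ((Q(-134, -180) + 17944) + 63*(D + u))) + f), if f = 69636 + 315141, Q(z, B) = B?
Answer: 3719511/1431180940832 - √116859705/4293542822496 ≈ 2.5964e-6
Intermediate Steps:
u = 105 (u = 3*35 = 105)
D = -1/87 ≈ -0.011494
f = 384777
1/(√(114575 + ((Q(-134, -180) + 17944) + 63*(D + u))) + f) = 1/(√(114575 + ((-180 + 17944) + 63*(-1/87 + 105))) + 384777) = 1/(√(114575 + (17764 + 63*(9134/87))) + 384777) = 1/(√(114575 + (17764 + 191814/29)) + 384777) = 1/(√(114575 + 706970/29) + 384777) = 1/(√(4029645/29) + 384777) = 1/(√116859705/29 + 384777) = 1/(384777 + √116859705/29)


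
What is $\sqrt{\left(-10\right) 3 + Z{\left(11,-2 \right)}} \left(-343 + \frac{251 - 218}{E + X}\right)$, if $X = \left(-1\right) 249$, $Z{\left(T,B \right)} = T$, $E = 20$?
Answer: $- \frac{78580 i \sqrt{19}}{229} \approx - 1495.7 i$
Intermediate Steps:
$X = -249$
$\sqrt{\left(-10\right) 3 + Z{\left(11,-2 \right)}} \left(-343 + \frac{251 - 218}{E + X}\right) = \sqrt{\left(-10\right) 3 + 11} \left(-343 + \frac{251 - 218}{20 - 249}\right) = \sqrt{-30 + 11} \left(-343 + \frac{33}{-229}\right) = \sqrt{-19} \left(-343 + 33 \left(- \frac{1}{229}\right)\right) = i \sqrt{19} \left(-343 - \frac{33}{229}\right) = i \sqrt{19} \left(- \frac{78580}{229}\right) = - \frac{78580 i \sqrt{19}}{229}$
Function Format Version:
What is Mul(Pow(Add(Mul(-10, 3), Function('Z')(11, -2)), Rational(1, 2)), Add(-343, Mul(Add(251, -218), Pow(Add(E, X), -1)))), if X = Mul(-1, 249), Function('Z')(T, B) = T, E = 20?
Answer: Mul(Rational(-78580, 229), I, Pow(19, Rational(1, 2))) ≈ Mul(-1495.7, I)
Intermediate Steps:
X = -249
Mul(Pow(Add(Mul(-10, 3), Function('Z')(11, -2)), Rational(1, 2)), Add(-343, Mul(Add(251, -218), Pow(Add(E, X), -1)))) = Mul(Pow(Add(Mul(-10, 3), 11), Rational(1, 2)), Add(-343, Mul(Add(251, -218), Pow(Add(20, -249), -1)))) = Mul(Pow(Add(-30, 11), Rational(1, 2)), Add(-343, Mul(33, Pow(-229, -1)))) = Mul(Pow(-19, Rational(1, 2)), Add(-343, Mul(33, Rational(-1, 229)))) = Mul(Mul(I, Pow(19, Rational(1, 2))), Add(-343, Rational(-33, 229))) = Mul(Mul(I, Pow(19, Rational(1, 2))), Rational(-78580, 229)) = Mul(Rational(-78580, 229), I, Pow(19, Rational(1, 2)))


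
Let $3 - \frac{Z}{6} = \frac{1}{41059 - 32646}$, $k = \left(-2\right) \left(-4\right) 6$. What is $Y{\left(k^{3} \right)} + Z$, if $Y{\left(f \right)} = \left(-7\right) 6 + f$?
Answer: $\frac{930208578}{8413} \approx 1.1057 \cdot 10^{5}$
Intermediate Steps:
$k = 48$ ($k = 8 \cdot 6 = 48$)
$Z = \frac{151428}{8413}$ ($Z = 18 - \frac{6}{41059 - 32646} = 18 - \frac{6}{8413} = \frac{151428}{8413} \approx 17.999$)
$Y{\left(f \right)} = -42 + f$
$Y{\left(k^{3} \right)} + Z = \left(-42 + 48^{3}\right) + \frac{151428}{8413} = \left(-42 + 110592\right) + \frac{151428}{8413} = 110550 + \frac{151428}{8413} = \frac{930208578}{8413}$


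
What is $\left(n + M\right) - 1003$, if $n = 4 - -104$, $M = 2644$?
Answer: $1749$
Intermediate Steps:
$n = 108$ ($n = 4 + 104 = 108$)
$\left(n + M\right) - 1003 = \left(108 + 2644\right) - 1003 = 2752 - 1003 = 1749$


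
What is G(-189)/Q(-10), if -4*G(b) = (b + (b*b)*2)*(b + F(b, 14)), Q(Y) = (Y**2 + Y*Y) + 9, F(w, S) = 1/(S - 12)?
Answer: 26862381/1672 ≈ 16066.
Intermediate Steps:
F(w, S) = 1/(-12 + S)
Q(Y) = 9 + 2*Y**2 (Q(Y) = (Y**2 + Y**2) + 9 = 2*Y**2 + 9 = 9 + 2*Y**2)
G(b) = -(1/2 + b)*(b + 2*b**2)/4 (G(b) = -(b + (b*b)*2)*(b + 1/(-12 + 14))/4 = -(b + b**2*2)*(b + 1/2)/4 = -(b + 2*b**2)*(b + 1/2)/4 = -(b + 2*b**2)*(1/2 + b)/4 = -(1/2 + b)*(b + 2*b**2)/4)
G(-189)/Q(-10) = (-1/8*(-189)*(1 + 4*(-189) + 4*(-189)**2))/(9 + 2*(-10)**2) = (-1/8*(-189)*(1 - 756 + 4*35721))/(9 + 2*100) = (-1/8*(-189)*(1 - 756 + 142884))/(9 + 200) = -1/8*(-189)*142129/209 = (26862381/8)*(1/209) = 26862381/1672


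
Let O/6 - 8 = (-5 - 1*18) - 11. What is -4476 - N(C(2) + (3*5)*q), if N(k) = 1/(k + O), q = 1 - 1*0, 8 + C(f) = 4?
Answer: -649019/145 ≈ -4476.0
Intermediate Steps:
C(f) = -4 (C(f) = -8 + 4 = -4)
q = 1 (q = 1 + 0 = 1)
O = -156 (O = 48 + 6*((-5 - 1*18) - 11) = 48 + 6*((-5 - 18) - 11) = 48 + 6*(-23 - 11) = 48 + 6*(-34) = 48 - 204 = -156)
N(k) = 1/(-156 + k) (N(k) = 1/(k - 156) = 1/(-156 + k))
-4476 - N(C(2) + (3*5)*q) = -4476 - 1/(-156 + (-4 + (3*5)*1)) = -4476 - 1/(-156 + (-4 + 15*1)) = -4476 - 1/(-156 + (-4 + 15)) = -4476 - 1/(-156 + 11) = -4476 - 1/(-145) = -4476 - 1*(-1/145) = -4476 + 1/145 = -649019/145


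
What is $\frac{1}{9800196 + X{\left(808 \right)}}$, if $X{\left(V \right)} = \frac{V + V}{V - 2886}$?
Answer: $\frac{1039}{10182402836} \approx 1.0204 \cdot 10^{-7}$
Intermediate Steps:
$X{\left(V \right)} = \frac{2 V}{-2886 + V}$
$\frac{1}{9800196 + X{\left(808 \right)}} = \frac{1}{9800196 + 2 \cdot 808 \frac{1}{-2886 + 808}} = \frac{1}{9800196 + 2 \cdot 808 \frac{1}{-2078}} = \frac{1}{9800196 + 2 \cdot 808 \left(- \frac{1}{2078}\right)} = \frac{1}{9800196 - \frac{808}{1039}} = \frac{1}{\frac{10182402836}{1039}} = \frac{1039}{10182402836}$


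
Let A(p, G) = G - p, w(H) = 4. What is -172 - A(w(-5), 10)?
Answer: -178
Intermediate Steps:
-172 - A(w(-5), 10) = -172 - (10 - 1*4) = -172 - (10 - 4) = -172 - 1*6 = -172 - 6 = -178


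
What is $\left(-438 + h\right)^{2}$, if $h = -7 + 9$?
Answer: $190096$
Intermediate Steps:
$h = 2$
$\left(-438 + h\right)^{2} = \left(-438 + 2\right)^{2} = \left(-436\right)^{2} = 190096$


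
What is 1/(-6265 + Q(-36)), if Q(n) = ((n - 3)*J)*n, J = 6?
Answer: 1/2159 ≈ 0.00046318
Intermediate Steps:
Q(n) = n*(-18 + 6*n) (Q(n) = ((n - 3)*6)*n = ((-3 + n)*6)*n = (-18 + 6*n)*n = n*(-18 + 6*n))
1/(-6265 + Q(-36)) = 1/(-6265 + 6*(-36)*(-3 - 36)) = 1/(-6265 + 6*(-36)*(-39)) = 1/(-6265 + 8424) = 1/2159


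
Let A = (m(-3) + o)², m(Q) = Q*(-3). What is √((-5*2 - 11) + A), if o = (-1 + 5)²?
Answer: 2*√151 ≈ 24.576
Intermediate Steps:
o = 16 (o = 4² = 16)
m(Q) = -3*Q
A = 625 (A = (-3*(-3) + 16)² = (9 + 16)² = 25² = 625)
√((-5*2 - 11) + A) = √((-5*2 - 11) + 625) = √((-10 - 11) + 625) = √(-21 + 625) = √604 = 2*√151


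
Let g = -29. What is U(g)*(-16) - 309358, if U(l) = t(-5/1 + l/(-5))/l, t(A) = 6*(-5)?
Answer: -8971862/29 ≈ -3.0937e+5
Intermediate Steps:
t(A) = -30
U(l) = -30/l
U(g)*(-16) - 309358 = -30/(-29)*(-16) - 309358 = -30*(-1/29)*(-16) - 309358 = (30/29)*(-16) - 309358 = -480/29 - 309358 = -8971862/29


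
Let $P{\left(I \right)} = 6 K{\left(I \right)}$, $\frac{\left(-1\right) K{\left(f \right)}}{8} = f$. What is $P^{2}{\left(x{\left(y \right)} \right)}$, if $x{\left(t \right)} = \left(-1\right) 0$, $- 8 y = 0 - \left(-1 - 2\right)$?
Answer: $0$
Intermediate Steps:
$K{\left(f \right)} = - 8 f$
$y = - \frac{3}{8}$ ($y = - \frac{0 - \left(-1 - 2\right)}{8} = - \frac{0 - -3}{8} = - \frac{0 + 3}{8} = \left(- \frac{1}{8}\right) 3 = - \frac{3}{8} \approx -0.375$)
$x{\left(t \right)} = 0$
$P{\left(I \right)} = - 48 I$ ($P{\left(I \right)} = 6 \left(- 8 I\right) = - 48 I$)
$P^{2}{\left(x{\left(y \right)} \right)} = \left(\left(-48\right) 0\right)^{2} = 0^{2} = 0$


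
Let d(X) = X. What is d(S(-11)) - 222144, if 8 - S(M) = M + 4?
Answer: -222129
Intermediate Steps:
S(M) = 4 - M (S(M) = 8 - (M + 4) = 8 - (4 + M) = 8 + (-4 - M) = 4 - M)
d(S(-11)) - 222144 = (4 - 1*(-11)) - 222144 = (4 + 11) - 222144 = 15 - 222144 = -222129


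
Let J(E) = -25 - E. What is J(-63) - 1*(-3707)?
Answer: 3745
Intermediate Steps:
J(-63) - 1*(-3707) = (-25 - 1*(-63)) - 1*(-3707) = (-25 + 63) + 3707 = 38 + 3707 = 3745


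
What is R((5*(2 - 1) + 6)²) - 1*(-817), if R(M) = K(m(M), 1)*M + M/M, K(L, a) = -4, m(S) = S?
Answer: 334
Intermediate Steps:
R(M) = 1 - 4*M (R(M) = -4*M + M/M = -4*M + 1 = 1 - 4*M)
R((5*(2 - 1) + 6)²) - 1*(-817) = (1 - 4*(5*(2 - 1) + 6)²) - 1*(-817) = (1 - 4*(5*1 + 6)²) + 817 = (1 - 4*(5 + 6)²) + 817 = (1 - 4*11²) + 817 = (1 - 4*121) + 817 = (1 - 484) + 817 = -483 + 817 = 334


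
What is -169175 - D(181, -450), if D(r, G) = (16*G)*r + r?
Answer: 1133844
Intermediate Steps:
D(r, G) = r + 16*G*r (D(r, G) = 16*G*r + r = r + 16*G*r)
-169175 - D(181, -450) = -169175 - 181*(1 + 16*(-450)) = -169175 - 181*(1 - 7200) = -169175 - 181*(-7199) = -169175 - 1*(-1303019) = -169175 + 1303019 = 1133844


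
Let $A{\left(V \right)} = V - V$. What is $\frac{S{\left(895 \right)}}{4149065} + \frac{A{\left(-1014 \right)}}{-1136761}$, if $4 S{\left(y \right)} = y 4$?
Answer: $\frac{179}{829813} \approx 0.00021571$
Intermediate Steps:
$A{\left(V \right)} = 0$
$S{\left(y \right)} = y$ ($S{\left(y \right)} = \frac{y 4}{4} = \frac{4 y}{4} = y$)
$\frac{S{\left(895 \right)}}{4149065} + \frac{A{\left(-1014 \right)}}{-1136761} = \frac{895}{4149065} + \frac{0}{-1136761} = 895 \cdot \frac{1}{4149065} + 0 \left(- \frac{1}{1136761}\right) = \frac{179}{829813} + 0 = \frac{179}{829813}$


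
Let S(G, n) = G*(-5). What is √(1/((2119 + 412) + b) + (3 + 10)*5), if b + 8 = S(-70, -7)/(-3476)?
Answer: √1249727668356727/4384799 ≈ 8.0623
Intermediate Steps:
S(G, n) = -5*G
b = -14079/1738 (b = -8 - 5*(-70)/(-3476) = -8 + 350*(-1/3476) = -8 - 175/1738 = -14079/1738 ≈ -8.1007)
√(1/((2119 + 412) + b) + (3 + 10)*5) = √(1/((2119 + 412) - 14079/1738) + (3 + 10)*5) = √(1/(2531 - 14079/1738) + 13*5) = √(1/(4384799/1738) + 65) = √(1738/4384799 + 65) = √(285013673/4384799) = √1249727668356727/4384799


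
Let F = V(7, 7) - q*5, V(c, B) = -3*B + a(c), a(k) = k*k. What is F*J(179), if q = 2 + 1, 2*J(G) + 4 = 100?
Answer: 624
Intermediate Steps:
J(G) = 48 (J(G) = -2 + (½)*100 = -2 + 50 = 48)
q = 3
a(k) = k²
V(c, B) = c² - 3*B (V(c, B) = -3*B + c² = c² - 3*B)
F = 13 (F = (7² - 3*7) - 3*5 = (49 - 21) - 15 = 28 - 1*15 = 28 - 15 = 13)
F*J(179) = 13*48 = 624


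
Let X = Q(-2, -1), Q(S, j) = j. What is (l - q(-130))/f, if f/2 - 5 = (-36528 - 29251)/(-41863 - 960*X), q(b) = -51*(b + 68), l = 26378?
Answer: 237401012/135147 ≈ 1756.6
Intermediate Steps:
X = -1
q(b) = -3468 - 51*b (q(b) = -51*(68 + b) = -3468 - 51*b)
f = 540588/40903 (f = 10 + 2*((-36528 - 29251)/(-41863 - 960*(-1))) = 10 + 2*(-65779/(-41863 + 960)) = 10 + 2*(-65779/(-40903)) = 10 + 2*(-65779*(-1/40903)) = 10 + 2*(65779/40903) = 10 + 131558/40903 = 540588/40903 ≈ 13.216)
(l - q(-130))/f = (26378 - (-3468 - 51*(-130)))/(540588/40903) = (26378 - (-3468 + 6630))*(40903/540588) = (26378 - 1*3162)*(40903/540588) = (26378 - 3162)*(40903/540588) = 23216*(40903/540588) = 237401012/135147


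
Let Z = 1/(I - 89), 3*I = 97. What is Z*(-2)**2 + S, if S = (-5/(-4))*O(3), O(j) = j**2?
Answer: 3801/340 ≈ 11.179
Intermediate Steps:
I = 97/3 (I = (1/3)*97 = 97/3 ≈ 32.333)
Z = -3/170 (Z = 1/(97/3 - 89) = 1/(-170/3) = -3/170 ≈ -0.017647)
S = 45/4 (S = -5/(-4)*3**2 = -5*(-1/4)*9 = (5/4)*9 = 45/4 ≈ 11.250)
Z*(-2)**2 + S = -3/170*(-2)**2 + 45/4 = -3/170*4 + 45/4 = -6/85 + 45/4 = 3801/340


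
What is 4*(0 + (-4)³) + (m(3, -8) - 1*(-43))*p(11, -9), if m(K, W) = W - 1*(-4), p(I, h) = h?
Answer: -607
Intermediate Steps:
m(K, W) = 4 + W (m(K, W) = W + 4 = 4 + W)
4*(0 + (-4)³) + (m(3, -8) - 1*(-43))*p(11, -9) = 4*(0 + (-4)³) + ((4 - 8) - 1*(-43))*(-9) = 4*(0 - 64) + (-4 + 43)*(-9) = 4*(-64) + 39*(-9) = -256 - 351 = -607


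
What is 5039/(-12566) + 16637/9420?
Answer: 80796581/59185860 ≈ 1.3651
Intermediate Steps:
5039/(-12566) + 16637/9420 = 5039*(-1/12566) + 16637*(1/9420) = -5039/12566 + 16637/9420 = 80796581/59185860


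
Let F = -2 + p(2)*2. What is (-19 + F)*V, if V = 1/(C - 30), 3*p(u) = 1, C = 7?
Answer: 61/69 ≈ 0.88406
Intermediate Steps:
p(u) = ⅓ (p(u) = (⅓)*1 = ⅓)
V = -1/23 (V = 1/(7 - 30) = 1/(-23) = -1/23 ≈ -0.043478)
F = -4/3 (F = -2 + (⅓)*2 = -2 + ⅔ = -4/3 ≈ -1.3333)
(-19 + F)*V = (-19 - 4/3)*(-1/23) = -61/3*(-1/23) = 61/69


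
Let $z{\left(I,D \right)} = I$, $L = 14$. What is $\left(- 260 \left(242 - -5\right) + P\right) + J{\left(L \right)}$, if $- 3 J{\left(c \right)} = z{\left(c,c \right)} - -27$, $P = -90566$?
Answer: $- \frac{464399}{3} \approx -1.548 \cdot 10^{5}$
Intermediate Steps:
$J{\left(c \right)} = -9 - \frac{c}{3}$ ($J{\left(c \right)} = - \frac{c - -27}{3} = - \frac{c + 27}{3} = - \frac{27 + c}{3} = -9 - \frac{c}{3}$)
$\left(- 260 \left(242 - -5\right) + P\right) + J{\left(L \right)} = \left(- 260 \left(242 - -5\right) - 90566\right) - \frac{41}{3} = \left(- 260 \left(242 + \left(-40 + 45\right)\right) - 90566\right) - \frac{41}{3} = \left(- 260 \left(242 + 5\right) - 90566\right) - \frac{41}{3} = \left(\left(-260\right) 247 - 90566\right) - \frac{41}{3} = \left(-64220 - 90566\right) - \frac{41}{3} = -154786 - \frac{41}{3} = - \frac{464399}{3}$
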